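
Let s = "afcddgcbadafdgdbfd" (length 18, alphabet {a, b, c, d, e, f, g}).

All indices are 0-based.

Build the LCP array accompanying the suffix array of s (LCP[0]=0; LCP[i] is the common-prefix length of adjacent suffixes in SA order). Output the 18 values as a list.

rank | idx | suffix
   0 |   8 | adafdgdbfd
   1 |   0 | afcddgcbadafdgdbfd
   2 |  10 | afdgdbfd
   3 |   7 | badafdgdbfd
   4 |  15 | bfd
   5 |   6 | cbadafdgdbfd
   6 |   2 | cddgcbadafdgdbfd
   7 |  17 | d
   8 |   9 | dafdgdbfd
   9 |  14 | dbfd
  10 |   3 | ddgcbadafdgdbfd
  11 |   4 | dgcbadafdgdbfd
  12 |  12 | dgdbfd
  13 |   1 | fcddgcbadafdgdbfd
  14 |  16 | fd
  15 |  11 | fdgdbfd
  16 |   5 | gcbadafdgdbfd
  17 |  13 | gdbfd

SA = [8, 0, 10, 7, 15, 6, 2, 17, 9, 14, 3, 4, 12, 1, 16, 11, 5, 13]
i: (SA[i-1],SA[i]) lcp shared
  1: (8,0) 1 'a'
  2: (0,10) 2 'af'
  3: (10,7) 0 ''
  4: (7,15) 1 'b'
  5: (15,6) 0 ''
  6: (6,2) 1 'c'
  7: (2,17) 0 ''
  8: (17,9) 1 'd'
  9: (9,14) 1 'd'
  10: (14,3) 1 'd'
  11: (3,4) 1 'd'
  12: (4,12) 2 'dg'
  13: (12,1) 0 ''
  14: (1,16) 1 'f'
  15: (16,11) 2 'fd'
  16: (11,5) 0 ''
  17: (5,13) 1 'g'

[0, 1, 2, 0, 1, 0, 1, 0, 1, 1, 1, 1, 2, 0, 1, 2, 0, 1]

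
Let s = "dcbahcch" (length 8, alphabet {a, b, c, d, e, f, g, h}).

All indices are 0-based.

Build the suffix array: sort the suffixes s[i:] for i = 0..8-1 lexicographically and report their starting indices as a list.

rank→(start, suffix):
  0 → (3, 'ahcch')
  1 → (2, 'bahcch')
  2 → (1, 'cbahcch')
  3 → (5, 'cch')
  4 → (6, 'ch')
  5 → (0, 'dcbahcch')
  6 → (7, 'h')
  7 → (4, 'hcch')

[3, 2, 1, 5, 6, 0, 7, 4]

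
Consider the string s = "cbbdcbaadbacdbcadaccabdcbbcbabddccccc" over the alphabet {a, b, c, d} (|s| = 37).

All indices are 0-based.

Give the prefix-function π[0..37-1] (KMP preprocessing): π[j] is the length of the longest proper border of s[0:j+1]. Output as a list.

π[0] = 0
j=1 s[j]='b': π[1]=0 (border '')
j=2 s[j]='b': π[2]=0 (border '')
j=3 s[j]='d': π[3]=0 (border '')
j=4 s[j]='c': π[4]=1 (border 'c')
j=5 s[j]='b': π[5]=2 (border 'cb')
j=6 s[j]='a': k: 2→0; π[6]=0 (border '')
j=7 s[j]='a': π[7]=0 (border '')
j=8 s[j]='d': π[8]=0 (border '')
j=9 s[j]='b': π[9]=0 (border '')
j=10 s[j]='a': π[10]=0 (border '')
j=11 s[j]='c': π[11]=1 (border 'c')
j=12 s[j]='d': k: 1→0; π[12]=0 (border '')
j=13 s[j]='b': π[13]=0 (border '')
j=14 s[j]='c': π[14]=1 (border 'c')
j=15 s[j]='a': k: 1→0; π[15]=0 (border '')
j=16 s[j]='d': π[16]=0 (border '')
j=17 s[j]='a': π[17]=0 (border '')
j=18 s[j]='c': π[18]=1 (border 'c')
j=19 s[j]='c': k: 1→0; π[19]=1 (border 'c')
j=20 s[j]='a': k: 1→0; π[20]=0 (border '')
j=21 s[j]='b': π[21]=0 (border '')
j=22 s[j]='d': π[22]=0 (border '')
j=23 s[j]='c': π[23]=1 (border 'c')
j=24 s[j]='b': π[24]=2 (border 'cb')
j=25 s[j]='b': π[25]=3 (border 'cbb')
j=26 s[j]='c': k: 3→0; π[26]=1 (border 'c')
j=27 s[j]='b': π[27]=2 (border 'cb')
j=28 s[j]='a': k: 2→0; π[28]=0 (border '')
j=29 s[j]='b': π[29]=0 (border '')
j=30 s[j]='d': π[30]=0 (border '')
j=31 s[j]='d': π[31]=0 (border '')
j=32 s[j]='c': π[32]=1 (border 'c')
j=33 s[j]='c': k: 1→0; π[33]=1 (border 'c')
j=34 s[j]='c': k: 1→0; π[34]=1 (border 'c')
j=35 s[j]='c': k: 1→0; π[35]=1 (border 'c')
j=36 s[j]='c': k: 1→0; π[36]=1 (border 'c')

[0, 0, 0, 0, 1, 2, 0, 0, 0, 0, 0, 1, 0, 0, 1, 0, 0, 0, 1, 1, 0, 0, 0, 1, 2, 3, 1, 2, 0, 0, 0, 0, 1, 1, 1, 1, 1]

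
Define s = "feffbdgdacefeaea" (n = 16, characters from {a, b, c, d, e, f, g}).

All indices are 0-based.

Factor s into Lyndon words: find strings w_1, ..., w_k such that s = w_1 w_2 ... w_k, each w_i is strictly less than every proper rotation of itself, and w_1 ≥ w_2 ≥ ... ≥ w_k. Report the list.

emit factor 1: 'f' (i=0, period=1)
emit factor 2: 'eff' (i=1, period=3)
emit factor 3: 'bdgd' (i=4, period=4)
emit factor 4: 'acefeae' (i=8, period=7)
emit factor 5: 'a' (i=15, period=1)

["f", "eff", "bdgd", "acefeae", "a"]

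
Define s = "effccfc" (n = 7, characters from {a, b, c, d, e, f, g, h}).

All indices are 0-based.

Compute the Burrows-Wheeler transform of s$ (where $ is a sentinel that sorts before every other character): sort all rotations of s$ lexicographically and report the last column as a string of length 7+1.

rank  rotation  last
    0  $effccfc  c
    1  c$effccf  f
    2  ccfc$eff  f
    3  cfc$effc  c
    4  effccfc$  $
    5  fc$effcc  c
    6  fccfc$ef  f
    7  ffccfc$e  e

cffc$cfe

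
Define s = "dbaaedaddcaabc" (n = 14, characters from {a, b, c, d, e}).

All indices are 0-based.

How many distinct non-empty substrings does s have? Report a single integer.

sorted suffixes:
  #0 SA[0]=10  'aabc'
  #1 SA[1]=2  'aaedaddcaabc'
  #2 SA[2]=11  'abc'
  #3 SA[3]=6  'addcaabc'
  #4 SA[4]=3  'aedaddcaabc'
  #5 SA[5]=1  'baaedaddcaabc'
  #6 SA[6]=12  'bc'
  #7 SA[7]=13  'c'
  #8 SA[8]=9  'caabc'
  #9 SA[9]=5  'daddcaabc'
  #10 SA[10]=0  'dbaaedaddcaabc'
  #11 SA[11]=8  'dcaabc'
  #12 SA[12]=7  'ddcaabc'
  #13 SA[13]=4  'edaddcaabc'

SA = [10, 2, 11, 6, 3, 1, 12, 13, 9, 5, 0, 8, 7, 4]
[i] adj suffixes → lcp
  [1] 10/2 → 2 ('aa')
  [2] 2/11 → 1 ('a')
  [3] 11/6 → 1 ('a')
  [4] 6/3 → 1 ('a')
  [5] 3/1 → 0 ('')
  [6] 1/12 → 1 ('b')
  [7] 12/13 → 0 ('')
  [8] 13/9 → 1 ('c')
  [9] 9/5 → 0 ('')
  [10] 5/0 → 1 ('d')
  [11] 0/8 → 1 ('d')
  [12] 8/7 → 1 ('d')
  [13] 7/4 → 0 ('')

n(n+1)/2 = 14·15/2 = 105
Σ LCP = 0 + 2 + 1 + 1 + 1 + 0 + 1 + 0 + 1 + 0 + 1 + 1 + 1 + 0 = 10
distinct = 105 − 10 = 95

95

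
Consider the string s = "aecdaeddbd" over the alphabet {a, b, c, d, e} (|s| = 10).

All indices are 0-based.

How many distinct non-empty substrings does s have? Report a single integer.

rank | idx | suffix
   0 |   0 | aecdaeddbd
   1 |   4 | aeddbd
   2 |   8 | bd
   3 |   2 | cdaeddbd
   4 |   9 | d
   5 |   3 | daeddbd
   6 |   7 | dbd
   7 |   6 | ddbd
   8 |   1 | ecdaeddbd
   9 |   5 | eddbd

SA = [0, 4, 8, 2, 9, 3, 7, 6, 1, 5]
rank  pair      lcp
   1  s[0:],s[4:]  2  'ae'
   2  s[4:],s[8:]  0  ''
   3  s[8:],s[2:]  0  ''
   4  s[2:],s[9:]  0  ''
   5  s[9:],s[3:]  1  'd'
   6  s[3:],s[7:]  1  'd'
   7  s[7:],s[6:]  1  'd'
   8  s[6:],s[1:]  0  ''
   9  s[1:],s[5:]  1  'e'

n(n+1)/2 = 10·11/2 = 55
Σ LCP = 0 + 2 + 0 + 0 + 0 + 1 + 1 + 1 + 0 + 1 = 6
distinct = 55 − 6 = 49

49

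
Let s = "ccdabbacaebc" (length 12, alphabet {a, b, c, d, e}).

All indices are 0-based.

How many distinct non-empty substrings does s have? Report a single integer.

71

sorted suffixes:
  #0 SA[0]=3  'abbacaebc'
  #1 SA[1]=6  'acaebc'
  #2 SA[2]=8  'aebc'
  #3 SA[3]=5  'bacaebc'
  #4 SA[4]=4  'bbacaebc'
  #5 SA[5]=10  'bc'
  #6 SA[6]=11  'c'
  #7 SA[7]=7  'caebc'
  #8 SA[8]=0  'ccdabbacaebc'
  #9 SA[9]=1  'cdabbacaebc'
  #10 SA[10]=2  'dabbacaebc'
  #11 SA[11]=9  'ebc'

SA = [3, 6, 8, 5, 4, 10, 11, 7, 0, 1, 2, 9]
i: (SA[i-1],SA[i]) lcp shared
  1: (3,6) 1 'a'
  2: (6,8) 1 'a'
  3: (8,5) 0 ''
  4: (5,4) 1 'b'
  5: (4,10) 1 'b'
  6: (10,11) 0 ''
  7: (11,7) 1 'c'
  8: (7,0) 1 'c'
  9: (0,1) 1 'c'
  10: (1,2) 0 ''
  11: (2,9) 0 ''

n(n+1)/2 = 12·13/2 = 78
Σ LCP = 0 + 1 + 1 + 0 + 1 + 1 + 0 + 1 + 1 + 1 + 0 + 0 = 7
distinct = 78 − 7 = 71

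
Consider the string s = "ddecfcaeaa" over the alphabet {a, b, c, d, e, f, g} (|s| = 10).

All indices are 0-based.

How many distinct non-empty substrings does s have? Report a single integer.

sorted suffixes:
  #0 SA[0]=9  'a'
  #1 SA[1]=8  'aa'
  #2 SA[2]=6  'aeaa'
  #3 SA[3]=5  'caeaa'
  #4 SA[4]=3  'cfcaeaa'
  #5 SA[5]=0  'ddecfcaeaa'
  #6 SA[6]=1  'decfcaeaa'
  #7 SA[7]=7  'eaa'
  #8 SA[8]=2  'ecfcaeaa'
  #9 SA[9]=4  'fcaeaa'

SA = [9, 8, 6, 5, 3, 0, 1, 7, 2, 4]
rank  pair      lcp
   1  s[9:],s[8:]  1  'a'
   2  s[8:],s[6:]  1  'a'
   3  s[6:],s[5:]  0  ''
   4  s[5:],s[3:]  1  'c'
   5  s[3:],s[0:]  0  ''
   6  s[0:],s[1:]  1  'd'
   7  s[1:],s[7:]  0  ''
   8  s[7:],s[2:]  1  'e'
   9  s[2:],s[4:]  0  ''

n(n+1)/2 = 10·11/2 = 55
Σ LCP = 0 + 1 + 1 + 0 + 1 + 0 + 1 + 0 + 1 + 0 = 5
distinct = 55 − 5 = 50

50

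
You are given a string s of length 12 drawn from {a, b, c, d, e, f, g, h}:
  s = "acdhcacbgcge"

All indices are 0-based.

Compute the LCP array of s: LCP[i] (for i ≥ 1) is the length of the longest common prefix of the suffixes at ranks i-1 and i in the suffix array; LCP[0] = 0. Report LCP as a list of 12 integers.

[0, 2, 0, 0, 1, 1, 1, 0, 0, 0, 1, 0]

rank→(start, suffix):
  0 → (5, 'acbgcge')
  1 → (0, 'acdhcacbgcge')
  2 → (7, 'bgcge')
  3 → (4, 'cacbgcge')
  4 → (6, 'cbgcge')
  5 → (1, 'cdhcacbgcge')
  6 → (9, 'cge')
  7 → (2, 'dhcacbgcge')
  8 → (11, 'e')
  9 → (8, 'gcge')
  10 → (10, 'ge')
  11 → (3, 'hcacbgcge')

SA = [5, 0, 7, 4, 6, 1, 9, 2, 11, 8, 10, 3]
rank  pair      lcp
   1  s[5:],s[0:]  2  'ac'
   2  s[0:],s[7:]  0  ''
   3  s[7:],s[4:]  0  ''
   4  s[4:],s[6:]  1  'c'
   5  s[6:],s[1:]  1  'c'
   6  s[1:],s[9:]  1  'c'
   7  s[9:],s[2:]  0  ''
   8  s[2:],s[11:]  0  ''
   9  s[11:],s[8:]  0  ''
  10  s[8:],s[10:]  1  'g'
  11  s[10:],s[3:]  0  ''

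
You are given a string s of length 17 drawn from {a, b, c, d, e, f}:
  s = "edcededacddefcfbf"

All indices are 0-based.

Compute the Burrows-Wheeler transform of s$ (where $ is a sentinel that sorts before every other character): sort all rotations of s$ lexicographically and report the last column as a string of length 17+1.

rank  rotation            last
    0  $edcededacddefcfbf  f
    1  acddefcfbf$edceded  d
    2  bf$edcededacddefcf  f
    3  cddefcfbf$edcededa  a
    4  cededacddefcfbf$ed  d
    5  cfbf$edcededacddef  f
    6  dacddefcfbf$edcede  e
    7  dcededacddefcfbf$e  e
    8  ddefcfbf$edcededac  c
    9  dedacddefcfbf$edce  e
   10  defcfbf$edcededacd  d
   11  edacddefcfbf$edced  d
   12  edcededacddefcfbf$  $
   13  ededacddefcfbf$edc  c
   14  efcfbf$edcededacdd  d
   15  f$edcededacddefcfb  b
   16  fbf$edcededacddefc  c
   17  fcfbf$edcededacdde  e

fdfadfeecedd$cdbce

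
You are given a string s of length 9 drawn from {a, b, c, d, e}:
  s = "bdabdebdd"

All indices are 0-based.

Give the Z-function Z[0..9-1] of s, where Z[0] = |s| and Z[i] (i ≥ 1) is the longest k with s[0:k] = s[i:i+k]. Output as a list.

[9, 0, 0, 2, 0, 0, 2, 0, 0]

Z[0]=9
i=1: outside box; Z[1]=0
i=2: outside box; Z[2]=0
i=3: outside box; Z[3]=2 grow→box=[3,5)
i=4: min(r-i=1, Z[1]=0)=0; Z[4]=0
i=5: outside box; Z[5]=0
i=6: outside box; Z[6]=2 grow→box=[6,8)
i=7: min(r-i=1, Z[1]=0)=0; Z[7]=0
i=8: outside box; Z[8]=0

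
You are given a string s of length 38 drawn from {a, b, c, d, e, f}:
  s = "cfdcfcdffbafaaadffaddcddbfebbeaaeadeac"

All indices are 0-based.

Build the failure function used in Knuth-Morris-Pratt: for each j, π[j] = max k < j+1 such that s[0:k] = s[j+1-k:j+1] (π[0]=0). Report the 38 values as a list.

π[0] = 0
j=1 s[j]='f': π[1]=0 (border '')
j=2 s[j]='d': π[2]=0 (border '')
j=3 s[j]='c': π[3]=1 (border 'c')
j=4 s[j]='f': π[4]=2 (border 'cf')
j=5 s[j]='c': k: 2→0; π[5]=1 (border 'c')
j=6 s[j]='d': k: 1→0; π[6]=0 (border '')
j=7 s[j]='f': π[7]=0 (border '')
j=8 s[j]='f': π[8]=0 (border '')
j=9 s[j]='b': π[9]=0 (border '')
j=10 s[j]='a': π[10]=0 (border '')
j=11 s[j]='f': π[11]=0 (border '')
j=12 s[j]='a': π[12]=0 (border '')
j=13 s[j]='a': π[13]=0 (border '')
j=14 s[j]='a': π[14]=0 (border '')
j=15 s[j]='d': π[15]=0 (border '')
j=16 s[j]='f': π[16]=0 (border '')
j=17 s[j]='f': π[17]=0 (border '')
j=18 s[j]='a': π[18]=0 (border '')
j=19 s[j]='d': π[19]=0 (border '')
j=20 s[j]='d': π[20]=0 (border '')
j=21 s[j]='c': π[21]=1 (border 'c')
j=22 s[j]='d': k: 1→0; π[22]=0 (border '')
j=23 s[j]='d': π[23]=0 (border '')
j=24 s[j]='b': π[24]=0 (border '')
j=25 s[j]='f': π[25]=0 (border '')
j=26 s[j]='e': π[26]=0 (border '')
j=27 s[j]='b': π[27]=0 (border '')
j=28 s[j]='b': π[28]=0 (border '')
j=29 s[j]='e': π[29]=0 (border '')
j=30 s[j]='a': π[30]=0 (border '')
j=31 s[j]='a': π[31]=0 (border '')
j=32 s[j]='e': π[32]=0 (border '')
j=33 s[j]='a': π[33]=0 (border '')
j=34 s[j]='d': π[34]=0 (border '')
j=35 s[j]='e': π[35]=0 (border '')
j=36 s[j]='a': π[36]=0 (border '')
j=37 s[j]='c': π[37]=1 (border 'c')

[0, 0, 0, 1, 2, 1, 0, 0, 0, 0, 0, 0, 0, 0, 0, 0, 0, 0, 0, 0, 0, 1, 0, 0, 0, 0, 0, 0, 0, 0, 0, 0, 0, 0, 0, 0, 0, 1]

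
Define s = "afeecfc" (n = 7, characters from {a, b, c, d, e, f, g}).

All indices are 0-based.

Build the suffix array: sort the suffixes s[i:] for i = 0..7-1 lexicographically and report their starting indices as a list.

rank→(start, suffix):
  0 → (0, 'afeecfc')
  1 → (6, 'c')
  2 → (4, 'cfc')
  3 → (3, 'ecfc')
  4 → (2, 'eecfc')
  5 → (5, 'fc')
  6 → (1, 'feecfc')

[0, 6, 4, 3, 2, 5, 1]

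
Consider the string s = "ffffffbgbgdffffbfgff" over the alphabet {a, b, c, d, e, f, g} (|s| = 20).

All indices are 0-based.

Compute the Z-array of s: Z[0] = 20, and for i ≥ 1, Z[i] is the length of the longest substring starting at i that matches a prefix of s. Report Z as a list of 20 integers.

Z[0]=20
i=1: outside box; Z[1]=5 scan→box=[1,6)
i=2: min(r-i=4, Z[1]=5)=4; Z[2]=4
i=3: min(r-i=3, Z[2]=4)=3; Z[3]=3
i=4: min(r-i=2, Z[3]=3)=2; Z[4]=2
i=5: min(r-i=1, Z[4]=2)=1; Z[5]=1
i=6: outside box; Z[6]=0
i=7: outside box; Z[7]=0
i=8: outside box; Z[8]=0
i=9: outside box; Z[9]=0
i=10: outside box; Z[10]=0
i=11: outside box; Z[11]=4 scan→box=[11,15)
i=12: min(r-i=3, Z[1]=5)=3; Z[12]=3
i=13: min(r-i=2, Z[2]=4)=2; Z[13]=2
i=14: min(r-i=1, Z[3]=3)=1; Z[14]=1
i=15: outside box; Z[15]=0
i=16: outside box; Z[16]=1 scan→box=[16,17)
i=17: outside box; Z[17]=0
i=18: outside box; Z[18]=2 scan→box=[18,20)
i=19: min(r-i=1, Z[1]=5)=1; Z[19]=1

[20, 5, 4, 3, 2, 1, 0, 0, 0, 0, 0, 4, 3, 2, 1, 0, 1, 0, 2, 1]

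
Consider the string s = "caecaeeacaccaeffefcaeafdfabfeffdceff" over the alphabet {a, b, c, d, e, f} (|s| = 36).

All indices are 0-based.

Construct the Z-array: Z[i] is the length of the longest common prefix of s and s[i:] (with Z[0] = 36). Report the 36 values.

Z[0]=36
i=1: outside box; Z[1]=0
i=2: outside box; Z[2]=0
i=3: outside box; Z[3]=3 extend→box=[3,6)
i=4: min(r-i=2, Z[1]=0)=0; Z[4]=0
i=5: min(r-i=1, Z[2]=0)=0; Z[5]=0
i=6: outside box; Z[6]=0
i=7: outside box; Z[7]=0
i=8: outside box; Z[8]=2 extend→box=[8,10)
i=9: min(r-i=1, Z[1]=0)=0; Z[9]=0
i=10: outside box; Z[10]=1 extend→box=[10,11)
i=11: outside box; Z[11]=3 extend→box=[11,14)
i=12: min(r-i=2, Z[1]=0)=0; Z[12]=0
i=13: min(r-i=1, Z[2]=0)=0; Z[13]=0
i=14: outside box; Z[14]=0
i=15: outside box; Z[15]=0
i=16: outside box; Z[16]=0
i=17: outside box; Z[17]=0
i=18: outside box; Z[18]=3 extend→box=[18,21)
i=19: min(r-i=2, Z[1]=0)=0; Z[19]=0
i=20: min(r-i=1, Z[2]=0)=0; Z[20]=0
i=21: outside box; Z[21]=0
i=22: outside box; Z[22]=0
i=23: outside box; Z[23]=0
i=24: outside box; Z[24]=0
i=25: outside box; Z[25]=0
i=26: outside box; Z[26]=0
i=27: outside box; Z[27]=0
i=28: outside box; Z[28]=0
i=29: outside box; Z[29]=0
i=30: outside box; Z[30]=0
i=31: outside box; Z[31]=0
i=32: outside box; Z[32]=1 extend→box=[32,33)
i=33: outside box; Z[33]=0
i=34: outside box; Z[34]=0
i=35: outside box; Z[35]=0

[36, 0, 0, 3, 0, 0, 0, 0, 2, 0, 1, 3, 0, 0, 0, 0, 0, 0, 3, 0, 0, 0, 0, 0, 0, 0, 0, 0, 0, 0, 0, 0, 1, 0, 0, 0]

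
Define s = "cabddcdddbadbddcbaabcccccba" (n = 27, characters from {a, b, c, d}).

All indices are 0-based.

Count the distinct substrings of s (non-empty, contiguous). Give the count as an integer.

rank→(start, suffix):
  0 → (26, 'a')
  1 → (17, 'aabcccccba')
  2 → (18, 'abcccccba')
  3 → (1, 'abddcdddbadbddcbaabcccccba')
  4 → (10, 'adbddcbaabcccccba')
  5 → (25, 'ba')
  6 → (16, 'baabcccccba')
  7 → (9, 'badbddcbaabcccccba')
  8 → (19, 'bcccccba')
  9 → (12, 'bddcbaabcccccba')
  10 → (2, 'bddcdddbadbddcbaabcccccba')
  11 → (0, 'cabddcdddbadbddcbaabcccccba')
  12 → (24, 'cba')
  13 → (15, 'cbaabcccccba')
  14 → (23, 'ccba')
  15 → (22, 'cccba')
  16 → (21, 'ccccba')
  17 → (20, 'cccccba')
  18 → (5, 'cdddbadbddcbaabcccccba')
  19 → (8, 'dbadbddcbaabcccccba')
  20 → (11, 'dbddcbaabcccccba')
  21 → (14, 'dcbaabcccccba')
  22 → (4, 'dcdddbadbddcbaabcccccba')
  23 → (7, 'ddbadbddcbaabcccccba')
  24 → (13, 'ddcbaabcccccba')
  25 → (3, 'ddcdddbadbddcbaabcccccba')
  26 → (6, 'dddbadbddcbaabcccccba')

SA = [26, 17, 18, 1, 10, 25, 16, 9, 19, 12, 2, 0, 24, 15, 23, 22, 21, 20, 5, 8, 11, 14, 4, 7, 13, 3, 6]
rank  pair      lcp
   1  s[26:],s[17:]  1  'a'
   2  s[17:],s[18:]  1  'a'
   3  s[18:],s[1:]  2  'ab'
   4  s[1:],s[10:]  1  'a'
   5  s[10:],s[25:]  0  ''
   6  s[25:],s[16:]  2  'ba'
   7  s[16:],s[9:]  2  'ba'
   8  s[9:],s[19:]  1  'b'
   9  s[19:],s[12:]  1  'b'
  10  s[12:],s[2:]  4  'bddc'
  11  s[2:],s[0:]  0  ''
  12  s[0:],s[24:]  1  'c'
  13  s[24:],s[15:]  3  'cba'
  14  s[15:],s[23:]  1  'c'
  15  s[23:],s[22:]  2  'cc'
  16  s[22:],s[21:]  3  'ccc'
  17  s[21:],s[20:]  4  'cccc'
  18  s[20:],s[5:]  1  'c'
  19  s[5:],s[8:]  0  ''
  20  s[8:],s[11:]  2  'db'
  21  s[11:],s[14:]  1  'd'
  22  s[14:],s[4:]  2  'dc'
  23  s[4:],s[7:]  1  'd'
  24  s[7:],s[13:]  2  'dd'
  25  s[13:],s[3:]  3  'ddc'
  26  s[3:],s[6:]  2  'dd'

n(n+1)/2 = 27·28/2 = 378
Σ LCP = 0 + 1 + 1 + 2 + 1 + 0 + 2 + 2 + 1 + 1 + 4 + 0 + 1 + 3 + 1 + 2 + 3 + 4 + 1 + 0 + 2 + 1 + 2 + 1 + 2 + 3 + 2 = 43
distinct = 378 − 43 = 335

335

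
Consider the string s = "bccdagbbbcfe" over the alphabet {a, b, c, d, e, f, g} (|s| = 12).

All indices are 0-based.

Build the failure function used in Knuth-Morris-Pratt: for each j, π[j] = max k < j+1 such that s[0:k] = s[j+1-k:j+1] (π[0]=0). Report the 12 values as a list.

[0, 0, 0, 0, 0, 0, 1, 1, 1, 2, 0, 0]

π[0] = 0
j=1 s[j]='c': π[1]=0 (border '')
j=2 s[j]='c': π[2]=0 (border '')
j=3 s[j]='d': π[3]=0 (border '')
j=4 s[j]='a': π[4]=0 (border '')
j=5 s[j]='g': π[5]=0 (border '')
j=6 s[j]='b': π[6]=1 (border 'b')
j=7 s[j]='b': k: 1→0; π[7]=1 (border 'b')
j=8 s[j]='b': k: 1→0; π[8]=1 (border 'b')
j=9 s[j]='c': π[9]=2 (border 'bc')
j=10 s[j]='f': k: 2→0; π[10]=0 (border '')
j=11 s[j]='e': π[11]=0 (border '')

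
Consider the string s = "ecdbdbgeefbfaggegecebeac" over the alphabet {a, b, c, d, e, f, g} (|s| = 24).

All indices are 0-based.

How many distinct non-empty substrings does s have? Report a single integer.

279

rank→(start, suffix):
  0 → (22, 'ac')
  1 → (12, 'aggegecebeac')
  2 → (3, 'bdbgeefbfaggegecebeac')
  3 → (20, 'beac')
  4 → (10, 'bfaggegecebeac')
  5 → (5, 'bgeefbfaggegecebeac')
  6 → (23, 'c')
  7 → (1, 'cdbdbgeefbfaggegecebeac')
  8 → (18, 'cebeac')
  9 → (2, 'dbdbgeefbfaggegecebeac')
  10 → (4, 'dbgeefbfaggegecebeac')
  11 → (21, 'eac')
  12 → (19, 'ebeac')
  13 → (0, 'ecdbdbgeefbfaggegecebeac')
  14 → (17, 'ecebeac')
  15 → (7, 'eefbfaggegecebeac')
  16 → (8, 'efbfaggegecebeac')
  17 → (15, 'egecebeac')
  18 → (11, 'faggegecebeac')
  19 → (9, 'fbfaggegecebeac')
  20 → (16, 'gecebeac')
  21 → (6, 'geefbfaggegecebeac')
  22 → (14, 'gegecebeac')
  23 → (13, 'ggegecebeac')

SA = [22, 12, 3, 20, 10, 5, 23, 1, 18, 2, 4, 21, 19, 0, 17, 7, 8, 15, 11, 9, 16, 6, 14, 13]
i: (SA[i-1],SA[i]) lcp shared
  1: (22,12) 1 'a'
  2: (12,3) 0 ''
  3: (3,20) 1 'b'
  4: (20,10) 1 'b'
  5: (10,5) 1 'b'
  6: (5,23) 0 ''
  7: (23,1) 1 'c'
  8: (1,18) 1 'c'
  9: (18,2) 0 ''
  10: (2,4) 2 'db'
  11: (4,21) 0 ''
  12: (21,19) 1 'e'
  13: (19,0) 1 'e'
  14: (0,17) 2 'ec'
  15: (17,7) 1 'e'
  16: (7,8) 1 'e'
  17: (8,15) 1 'e'
  18: (15,11) 0 ''
  19: (11,9) 1 'f'
  20: (9,16) 0 ''
  21: (16,6) 2 'ge'
  22: (6,14) 2 'ge'
  23: (14,13) 1 'g'

n(n+1)/2 = 24·25/2 = 300
Σ LCP = 0 + 1 + 0 + 1 + 1 + 1 + 0 + 1 + 1 + 0 + 2 + 0 + 1 + 1 + 2 + 1 + 1 + 1 + 0 + 1 + 0 + 2 + 2 + 1 = 21
distinct = 300 − 21 = 279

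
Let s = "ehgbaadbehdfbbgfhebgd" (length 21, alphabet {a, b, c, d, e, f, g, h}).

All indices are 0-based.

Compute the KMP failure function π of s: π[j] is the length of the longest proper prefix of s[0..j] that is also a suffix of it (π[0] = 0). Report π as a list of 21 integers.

π[0] = 0
j=1 s[j]='h': π[1]=0 (border '')
j=2 s[j]='g': π[2]=0 (border '')
j=3 s[j]='b': π[3]=0 (border '')
j=4 s[j]='a': π[4]=0 (border '')
j=5 s[j]='a': π[5]=0 (border '')
j=6 s[j]='d': π[6]=0 (border '')
j=7 s[j]='b': π[7]=0 (border '')
j=8 s[j]='e': π[8]=1 (border 'e')
j=9 s[j]='h': π[9]=2 (border 'eh')
j=10 s[j]='d': k: 2→0; π[10]=0 (border '')
j=11 s[j]='f': π[11]=0 (border '')
j=12 s[j]='b': π[12]=0 (border '')
j=13 s[j]='b': π[13]=0 (border '')
j=14 s[j]='g': π[14]=0 (border '')
j=15 s[j]='f': π[15]=0 (border '')
j=16 s[j]='h': π[16]=0 (border '')
j=17 s[j]='e': π[17]=1 (border 'e')
j=18 s[j]='b': k: 1→0; π[18]=0 (border '')
j=19 s[j]='g': π[19]=0 (border '')
j=20 s[j]='d': π[20]=0 (border '')

[0, 0, 0, 0, 0, 0, 0, 0, 1, 2, 0, 0, 0, 0, 0, 0, 0, 1, 0, 0, 0]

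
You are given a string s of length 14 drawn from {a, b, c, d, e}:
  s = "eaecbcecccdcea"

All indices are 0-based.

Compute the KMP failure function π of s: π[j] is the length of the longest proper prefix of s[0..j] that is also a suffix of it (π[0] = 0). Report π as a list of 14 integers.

[0, 0, 1, 0, 0, 0, 1, 0, 0, 0, 0, 0, 1, 2]

π[0] = 0
j=1 s[j]='a': π[1]=0 (border '')
j=2 s[j]='e': π[2]=1 (border 'e')
j=3 s[j]='c': k: 1→0; π[3]=0 (border '')
j=4 s[j]='b': π[4]=0 (border '')
j=5 s[j]='c': π[5]=0 (border '')
j=6 s[j]='e': π[6]=1 (border 'e')
j=7 s[j]='c': k: 1→0; π[7]=0 (border '')
j=8 s[j]='c': π[8]=0 (border '')
j=9 s[j]='c': π[9]=0 (border '')
j=10 s[j]='d': π[10]=0 (border '')
j=11 s[j]='c': π[11]=0 (border '')
j=12 s[j]='e': π[12]=1 (border 'e')
j=13 s[j]='a': π[13]=2 (border 'ea')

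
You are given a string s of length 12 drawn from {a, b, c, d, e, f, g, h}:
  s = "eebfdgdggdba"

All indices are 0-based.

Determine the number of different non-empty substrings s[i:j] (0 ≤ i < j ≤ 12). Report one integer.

sorted suffixes:
  #0 SA[0]=11  'a'
  #1 SA[1]=10  'ba'
  #2 SA[2]=2  'bfdgdggdba'
  #3 SA[3]=9  'dba'
  #4 SA[4]=4  'dgdggdba'
  #5 SA[5]=6  'dggdba'
  #6 SA[6]=1  'ebfdgdggdba'
  #7 SA[7]=0  'eebfdgdggdba'
  #8 SA[8]=3  'fdgdggdba'
  #9 SA[9]=8  'gdba'
  #10 SA[10]=5  'gdggdba'
  #11 SA[11]=7  'ggdba'

SA = [11, 10, 2, 9, 4, 6, 1, 0, 3, 8, 5, 7]
[i] adj suffixes → lcp
  [1] 11/10 → 0 ('')
  [2] 10/2 → 1 ('b')
  [3] 2/9 → 0 ('')
  [4] 9/4 → 1 ('d')
  [5] 4/6 → 2 ('dg')
  [6] 6/1 → 0 ('')
  [7] 1/0 → 1 ('e')
  [8] 0/3 → 0 ('')
  [9] 3/8 → 0 ('')
  [10] 8/5 → 2 ('gd')
  [11] 5/7 → 1 ('g')

n(n+1)/2 = 12·13/2 = 78
Σ LCP = 0 + 0 + 1 + 0 + 1 + 2 + 0 + 1 + 0 + 0 + 2 + 1 = 8
distinct = 78 − 8 = 70

70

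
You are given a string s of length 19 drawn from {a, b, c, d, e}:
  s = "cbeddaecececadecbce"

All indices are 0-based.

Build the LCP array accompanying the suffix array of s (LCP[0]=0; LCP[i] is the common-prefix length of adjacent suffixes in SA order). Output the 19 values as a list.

rank→(start, suffix):
  0 → (12, 'adecbce')
  1 → (5, 'aecececadecbce')
  2 → (16, 'bce')
  3 → (1, 'beddaecececadecbce')
  4 → (11, 'cadecbce')
  5 → (15, 'cbce')
  6 → (0, 'cbeddaecececadecbce')
  7 → (17, 'ce')
  8 → (9, 'cecadecbce')
  9 → (7, 'cececadecbce')
  10 → (4, 'daecececadecbce')
  11 → (3, 'ddaecececadecbce')
  12 → (13, 'decbce')
  13 → (18, 'e')
  14 → (10, 'ecadecbce')
  15 → (14, 'ecbce')
  16 → (8, 'ececadecbce')
  17 → (6, 'ecececadecbce')
  18 → (2, 'eddaecececadecbce')

SA = [12, 5, 16, 1, 11, 15, 0, 17, 9, 7, 4, 3, 13, 18, 10, 14, 8, 6, 2]
i: (SA[i-1],SA[i]) lcp shared
  1: (12,5) 1 'a'
  2: (5,16) 0 ''
  3: (16,1) 1 'b'
  4: (1,11) 0 ''
  5: (11,15) 1 'c'
  6: (15,0) 2 'cb'
  7: (0,17) 1 'c'
  8: (17,9) 2 'ce'
  9: (9,7) 3 'cec'
  10: (7,4) 0 ''
  11: (4,3) 1 'd'
  12: (3,13) 1 'd'
  13: (13,18) 0 ''
  14: (18,10) 1 'e'
  15: (10,14) 2 'ec'
  16: (14,8) 2 'ec'
  17: (8,6) 4 'ecec'
  18: (6,2) 1 'e'

[0, 1, 0, 1, 0, 1, 2, 1, 2, 3, 0, 1, 1, 0, 1, 2, 2, 4, 1]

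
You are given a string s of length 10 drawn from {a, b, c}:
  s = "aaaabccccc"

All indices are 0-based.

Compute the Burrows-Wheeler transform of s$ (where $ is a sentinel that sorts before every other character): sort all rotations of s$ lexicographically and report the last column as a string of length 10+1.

rank  rotation     last
    0  $aaaabccccc  c
    1  aaaabccccc$  $
    2  aaabccccc$a  a
    3  aabccccc$aa  a
    4  abccccc$aaa  a
    5  bccccc$aaaa  a
    6  c$aaaabcccc  c
    7  cc$aaaabccc  c
    8  ccc$aaaabcc  c
    9  cccc$aaaabc  c
   10  ccccc$aaaab  b

c$aaaaccccb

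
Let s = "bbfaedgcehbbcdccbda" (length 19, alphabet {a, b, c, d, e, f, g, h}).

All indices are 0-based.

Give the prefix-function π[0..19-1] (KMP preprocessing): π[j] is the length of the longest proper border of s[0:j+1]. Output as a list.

[0, 1, 0, 0, 0, 0, 0, 0, 0, 0, 1, 2, 0, 0, 0, 0, 1, 0, 0]

π[0] = 0
j=1 s[j]='b': π[1]=1 (border 'b')
j=2 s[j]='f': k: 1→0; π[2]=0 (border '')
j=3 s[j]='a': π[3]=0 (border '')
j=4 s[j]='e': π[4]=0 (border '')
j=5 s[j]='d': π[5]=0 (border '')
j=6 s[j]='g': π[6]=0 (border '')
j=7 s[j]='c': π[7]=0 (border '')
j=8 s[j]='e': π[8]=0 (border '')
j=9 s[j]='h': π[9]=0 (border '')
j=10 s[j]='b': π[10]=1 (border 'b')
j=11 s[j]='b': π[11]=2 (border 'bb')
j=12 s[j]='c': k: 2→1→0; π[12]=0 (border '')
j=13 s[j]='d': π[13]=0 (border '')
j=14 s[j]='c': π[14]=0 (border '')
j=15 s[j]='c': π[15]=0 (border '')
j=16 s[j]='b': π[16]=1 (border 'b')
j=17 s[j]='d': k: 1→0; π[17]=0 (border '')
j=18 s[j]='a': π[18]=0 (border '')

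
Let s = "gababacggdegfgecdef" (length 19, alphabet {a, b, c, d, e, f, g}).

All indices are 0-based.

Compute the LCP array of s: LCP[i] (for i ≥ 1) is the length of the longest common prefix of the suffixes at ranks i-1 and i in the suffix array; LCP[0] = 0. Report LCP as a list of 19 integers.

[0, 3, 1, 0, 2, 0, 1, 0, 2, 0, 1, 1, 0, 1, 0, 1, 1, 1, 1]

sorted suffixes:
  #0 SA[0]=1  'ababacggdegfgecdef'
  #1 SA[1]=3  'abacggdegfgecdef'
  #2 SA[2]=5  'acggdegfgecdef'
  #3 SA[3]=2  'babacggdegfgecdef'
  #4 SA[4]=4  'bacggdegfgecdef'
  #5 SA[5]=15  'cdef'
  #6 SA[6]=6  'cggdegfgecdef'
  #7 SA[7]=16  'def'
  #8 SA[8]=9  'degfgecdef'
  #9 SA[9]=14  'ecdef'
  #10 SA[10]=17  'ef'
  #11 SA[11]=10  'egfgecdef'
  #12 SA[12]=18  'f'
  #13 SA[13]=12  'fgecdef'
  #14 SA[14]=0  'gababacggdegfgecdef'
  #15 SA[15]=8  'gdegfgecdef'
  #16 SA[16]=13  'gecdef'
  #17 SA[17]=11  'gfgecdef'
  #18 SA[18]=7  'ggdegfgecdef'

SA = [1, 3, 5, 2, 4, 15, 6, 16, 9, 14, 17, 10, 18, 12, 0, 8, 13, 11, 7]
i: (SA[i-1],SA[i]) lcp shared
  1: (1,3) 3 'aba'
  2: (3,5) 1 'a'
  3: (5,2) 0 ''
  4: (2,4) 2 'ba'
  5: (4,15) 0 ''
  6: (15,6) 1 'c'
  7: (6,16) 0 ''
  8: (16,9) 2 'de'
  9: (9,14) 0 ''
  10: (14,17) 1 'e'
  11: (17,10) 1 'e'
  12: (10,18) 0 ''
  13: (18,12) 1 'f'
  14: (12,0) 0 ''
  15: (0,8) 1 'g'
  16: (8,13) 1 'g'
  17: (13,11) 1 'g'
  18: (11,7) 1 'g'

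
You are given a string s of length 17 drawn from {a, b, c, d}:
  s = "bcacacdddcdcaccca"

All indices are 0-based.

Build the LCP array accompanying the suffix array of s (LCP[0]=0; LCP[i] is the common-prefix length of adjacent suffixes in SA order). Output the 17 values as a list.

[0, 1, 2, 2, 0, 0, 2, 3, 3, 1, 2, 1, 2, 0, 2, 1, 2]

sorted suffixes:
  #0 SA[0]=16  'a'
  #1 SA[1]=2  'acacdddcdcaccca'
  #2 SA[2]=12  'accca'
  #3 SA[3]=4  'acdddcdcaccca'
  #4 SA[4]=0  'bcacacdddcdcaccca'
  #5 SA[5]=15  'ca'
  #6 SA[6]=1  'cacacdddcdcaccca'
  #7 SA[7]=11  'caccca'
  #8 SA[8]=3  'cacdddcdcaccca'
  #9 SA[9]=14  'cca'
  #10 SA[10]=13  'ccca'
  #11 SA[11]=9  'cdcaccca'
  #12 SA[12]=5  'cdddcdcaccca'
  #13 SA[13]=10  'dcaccca'
  #14 SA[14]=8  'dcdcaccca'
  #15 SA[15]=7  'ddcdcaccca'
  #16 SA[16]=6  'dddcdcaccca'

SA = [16, 2, 12, 4, 0, 15, 1, 11, 3, 14, 13, 9, 5, 10, 8, 7, 6]
rank  pair      lcp
   1  s[16:],s[2:]  1  'a'
   2  s[2:],s[12:]  2  'ac'
   3  s[12:],s[4:]  2  'ac'
   4  s[4:],s[0:]  0  ''
   5  s[0:],s[15:]  0  ''
   6  s[15:],s[1:]  2  'ca'
   7  s[1:],s[11:]  3  'cac'
   8  s[11:],s[3:]  3  'cac'
   9  s[3:],s[14:]  1  'c'
  10  s[14:],s[13:]  2  'cc'
  11  s[13:],s[9:]  1  'c'
  12  s[9:],s[5:]  2  'cd'
  13  s[5:],s[10:]  0  ''
  14  s[10:],s[8:]  2  'dc'
  15  s[8:],s[7:]  1  'd'
  16  s[7:],s[6:]  2  'dd'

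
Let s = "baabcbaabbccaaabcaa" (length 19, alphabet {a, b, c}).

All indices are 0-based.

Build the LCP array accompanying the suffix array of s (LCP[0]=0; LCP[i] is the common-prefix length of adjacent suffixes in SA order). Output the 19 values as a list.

[0, 1, 2, 2, 3, 4, 1, 2, 3, 0, 4, 1, 1, 2, 2, 0, 3, 1, 1]

rank→(start, suffix):
  0 → (18, 'a')
  1 → (17, 'aa')
  2 → (12, 'aaabcaa')
  3 → (6, 'aabbccaaabcaa')
  4 → (13, 'aabcaa')
  5 → (1, 'aabcbaabbccaaabcaa')
  6 → (7, 'abbccaaabcaa')
  7 → (14, 'abcaa')
  8 → (2, 'abcbaabbccaaabcaa')
  9 → (5, 'baabbccaaabcaa')
  10 → (0, 'baabcbaabbccaaabcaa')
  11 → (8, 'bbccaaabcaa')
  12 → (15, 'bcaa')
  13 → (3, 'bcbaabbccaaabcaa')
  14 → (9, 'bccaaabcaa')
  15 → (16, 'caa')
  16 → (11, 'caaabcaa')
  17 → (4, 'cbaabbccaaabcaa')
  18 → (10, 'ccaaabcaa')

SA = [18, 17, 12, 6, 13, 1, 7, 14, 2, 5, 0, 8, 15, 3, 9, 16, 11, 4, 10]
[i] adj suffixes → lcp
  [1] 18/17 → 1 ('a')
  [2] 17/12 → 2 ('aa')
  [3] 12/6 → 2 ('aa')
  [4] 6/13 → 3 ('aab')
  [5] 13/1 → 4 ('aabc')
  [6] 1/7 → 1 ('a')
  [7] 7/14 → 2 ('ab')
  [8] 14/2 → 3 ('abc')
  [9] 2/5 → 0 ('')
  [10] 5/0 → 4 ('baab')
  [11] 0/8 → 1 ('b')
  [12] 8/15 → 1 ('b')
  [13] 15/3 → 2 ('bc')
  [14] 3/9 → 2 ('bc')
  [15] 9/16 → 0 ('')
  [16] 16/11 → 3 ('caa')
  [17] 11/4 → 1 ('c')
  [18] 4/10 → 1 ('c')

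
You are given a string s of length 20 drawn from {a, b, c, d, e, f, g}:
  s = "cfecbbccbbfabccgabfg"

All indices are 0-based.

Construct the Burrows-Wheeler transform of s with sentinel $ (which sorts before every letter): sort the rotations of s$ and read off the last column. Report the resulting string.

rank  rotation               last
    0  $cfecbbccbbfabccgabfg  g
    1  abccgabfg$cfecbbccbbf  f
    2  abfg$cfecbbccbbfabccg  g
    3  bbccbbfabccgabfg$cfec  c
    4  bbfabccgabfg$cfecbbcc  c
    5  bccbbfabccgabfg$cfecb  b
    6  bccgabfg$cfecbbccbbfa  a
    7  bfabccgabfg$cfecbbccb  b
    8  bfg$cfecbbccbbfabccga  a
    9  cbbccbbfabccgabfg$cfe  e
   10  cbbfabccgabfg$cfecbbc  c
   11  ccbbfabccgabfg$cfecbb  b
   12  ccgabfg$cfecbbccbbfab  b
   13  cfecbbccbbfabccgabfg$  $
   14  cgabfg$cfecbbccbbfabc  c
   15  ecbbccbbfabccgabfg$cf  f
   16  fabccgabfg$cfecbbccbb  b
   17  fecbbccbbfabccgabfg$c  c
   18  fg$cfecbbccbbfabccgab  b
   19  g$cfecbbccbbfabccgabf  f
   20  gabfg$cfecbbccbbfabcc  c

gfgccbabaecbb$cfbcbfc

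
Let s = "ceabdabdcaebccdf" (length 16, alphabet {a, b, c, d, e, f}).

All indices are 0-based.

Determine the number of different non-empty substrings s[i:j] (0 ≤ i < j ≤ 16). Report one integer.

rank→(start, suffix):
  0 → (2, 'abdabdcaebccdf')
  1 → (5, 'abdcaebccdf')
  2 → (9, 'aebccdf')
  3 → (11, 'bccdf')
  4 → (3, 'bdabdcaebccdf')
  5 → (6, 'bdcaebccdf')
  6 → (8, 'caebccdf')
  7 → (12, 'ccdf')
  8 → (13, 'cdf')
  9 → (0, 'ceabdabdcaebccdf')
  10 → (4, 'dabdcaebccdf')
  11 → (7, 'dcaebccdf')
  12 → (14, 'df')
  13 → (1, 'eabdabdcaebccdf')
  14 → (10, 'ebccdf')
  15 → (15, 'f')

SA = [2, 5, 9, 11, 3, 6, 8, 12, 13, 0, 4, 7, 14, 1, 10, 15]
rank  pair      lcp
   1  s[2:],s[5:]  3  'abd'
   2  s[5:],s[9:]  1  'a'
   3  s[9:],s[11:]  0  ''
   4  s[11:],s[3:]  1  'b'
   5  s[3:],s[6:]  2  'bd'
   6  s[6:],s[8:]  0  ''
   7  s[8:],s[12:]  1  'c'
   8  s[12:],s[13:]  1  'c'
   9  s[13:],s[0:]  1  'c'
  10  s[0:],s[4:]  0  ''
  11  s[4:],s[7:]  1  'd'
  12  s[7:],s[14:]  1  'd'
  13  s[14:],s[1:]  0  ''
  14  s[1:],s[10:]  1  'e'
  15  s[10:],s[15:]  0  ''

n(n+1)/2 = 16·17/2 = 136
Σ LCP = 0 + 3 + 1 + 0 + 1 + 2 + 0 + 1 + 1 + 1 + 0 + 1 + 1 + 0 + 1 + 0 = 13
distinct = 136 − 13 = 123

123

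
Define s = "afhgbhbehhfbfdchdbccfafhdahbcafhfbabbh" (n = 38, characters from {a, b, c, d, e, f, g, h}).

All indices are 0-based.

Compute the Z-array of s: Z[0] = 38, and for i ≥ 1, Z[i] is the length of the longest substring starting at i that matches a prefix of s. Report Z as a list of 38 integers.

Z[0]=38
i=1: i≥r, start 0; Z[1]=0
i=2: i≥r, start 0; Z[2]=0
i=3: i≥r, start 0; Z[3]=0
i=4: i≥r, start 0; Z[4]=0
i=5: i≥r, start 0; Z[5]=0
i=6: i≥r, start 0; Z[6]=0
i=7: i≥r, start 0; Z[7]=0
i=8: i≥r, start 0; Z[8]=0
i=9: i≥r, start 0; Z[9]=0
i=10: i≥r, start 0; Z[10]=0
i=11: i≥r, start 0; Z[11]=0
i=12: i≥r, start 0; Z[12]=0
i=13: i≥r, start 0; Z[13]=0
i=14: i≥r, start 0; Z[14]=0
i=15: i≥r, start 0; Z[15]=0
i=16: i≥r, start 0; Z[16]=0
i=17: i≥r, start 0; Z[17]=0
i=18: i≥r, start 0; Z[18]=0
i=19: i≥r, start 0; Z[19]=0
i=20: i≥r, start 0; Z[20]=0
i=21: i≥r, start 0; Z[21]=3 scan→box=[21,24)
i=22: min(r-i=2, Z[1]=0)=0; Z[22]=0
i=23: min(r-i=1, Z[2]=0)=0; Z[23]=0
i=24: i≥r, start 0; Z[24]=0
i=25: i≥r, start 0; Z[25]=1 scan→box=[25,26)
i=26: i≥r, start 0; Z[26]=0
i=27: i≥r, start 0; Z[27]=0
i=28: i≥r, start 0; Z[28]=0
i=29: i≥r, start 0; Z[29]=3 scan→box=[29,32)
i=30: min(r-i=2, Z[1]=0)=0; Z[30]=0
i=31: min(r-i=1, Z[2]=0)=0; Z[31]=0
i=32: i≥r, start 0; Z[32]=0
i=33: i≥r, start 0; Z[33]=0
i=34: i≥r, start 0; Z[34]=1 scan→box=[34,35)
i=35: i≥r, start 0; Z[35]=0
i=36: i≥r, start 0; Z[36]=0
i=37: i≥r, start 0; Z[37]=0

[38, 0, 0, 0, 0, 0, 0, 0, 0, 0, 0, 0, 0, 0, 0, 0, 0, 0, 0, 0, 0, 3, 0, 0, 0, 1, 0, 0, 0, 3, 0, 0, 0, 0, 1, 0, 0, 0]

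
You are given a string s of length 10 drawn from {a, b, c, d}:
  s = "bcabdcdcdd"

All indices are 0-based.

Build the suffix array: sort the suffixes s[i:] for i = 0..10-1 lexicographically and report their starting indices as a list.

rank→(start, suffix):
  0 → (2, 'abdcdcdd')
  1 → (0, 'bcabdcdcdd')
  2 → (3, 'bdcdcdd')
  3 → (1, 'cabdcdcdd')
  4 → (5, 'cdcdd')
  5 → (7, 'cdd')
  6 → (9, 'd')
  7 → (4, 'dcdcdd')
  8 → (6, 'dcdd')
  9 → (8, 'dd')

[2, 0, 3, 1, 5, 7, 9, 4, 6, 8]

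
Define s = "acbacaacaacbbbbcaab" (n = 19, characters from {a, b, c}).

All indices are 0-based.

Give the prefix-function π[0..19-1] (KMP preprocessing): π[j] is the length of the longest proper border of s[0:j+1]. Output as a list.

π[0] = 0
j=1 s[j]='c': π[1]=0 (border '')
j=2 s[j]='b': π[2]=0 (border '')
j=3 s[j]='a': π[3]=1 (border 'a')
j=4 s[j]='c': π[4]=2 (border 'ac')
j=5 s[j]='a': k: 2→0; π[5]=1 (border 'a')
j=6 s[j]='a': k: 1→0; π[6]=1 (border 'a')
j=7 s[j]='c': π[7]=2 (border 'ac')
j=8 s[j]='a': k: 2→0; π[8]=1 (border 'a')
j=9 s[j]='a': k: 1→0; π[9]=1 (border 'a')
j=10 s[j]='c': π[10]=2 (border 'ac')
j=11 s[j]='b': π[11]=3 (border 'acb')
j=12 s[j]='b': k: 3→0; π[12]=0 (border '')
j=13 s[j]='b': π[13]=0 (border '')
j=14 s[j]='b': π[14]=0 (border '')
j=15 s[j]='c': π[15]=0 (border '')
j=16 s[j]='a': π[16]=1 (border 'a')
j=17 s[j]='a': k: 1→0; π[17]=1 (border 'a')
j=18 s[j]='b': k: 1→0; π[18]=0 (border '')

[0, 0, 0, 1, 2, 1, 1, 2, 1, 1, 2, 3, 0, 0, 0, 0, 1, 1, 0]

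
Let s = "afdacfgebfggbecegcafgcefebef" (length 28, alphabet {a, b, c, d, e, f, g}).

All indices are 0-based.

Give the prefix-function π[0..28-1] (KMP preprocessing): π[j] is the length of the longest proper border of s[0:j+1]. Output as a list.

π[0] = 0
j=1 s[j]='f': π[1]=0 (border '')
j=2 s[j]='d': π[2]=0 (border '')
j=3 s[j]='a': π[3]=1 (border 'a')
j=4 s[j]='c': k: 1→0; π[4]=0 (border '')
j=5 s[j]='f': π[5]=0 (border '')
j=6 s[j]='g': π[6]=0 (border '')
j=7 s[j]='e': π[7]=0 (border '')
j=8 s[j]='b': π[8]=0 (border '')
j=9 s[j]='f': π[9]=0 (border '')
j=10 s[j]='g': π[10]=0 (border '')
j=11 s[j]='g': π[11]=0 (border '')
j=12 s[j]='b': π[12]=0 (border '')
j=13 s[j]='e': π[13]=0 (border '')
j=14 s[j]='c': π[14]=0 (border '')
j=15 s[j]='e': π[15]=0 (border '')
j=16 s[j]='g': π[16]=0 (border '')
j=17 s[j]='c': π[17]=0 (border '')
j=18 s[j]='a': π[18]=1 (border 'a')
j=19 s[j]='f': π[19]=2 (border 'af')
j=20 s[j]='g': k: 2→0; π[20]=0 (border '')
j=21 s[j]='c': π[21]=0 (border '')
j=22 s[j]='e': π[22]=0 (border '')
j=23 s[j]='f': π[23]=0 (border '')
j=24 s[j]='e': π[24]=0 (border '')
j=25 s[j]='b': π[25]=0 (border '')
j=26 s[j]='e': π[26]=0 (border '')
j=27 s[j]='f': π[27]=0 (border '')

[0, 0, 0, 1, 0, 0, 0, 0, 0, 0, 0, 0, 0, 0, 0, 0, 0, 0, 1, 2, 0, 0, 0, 0, 0, 0, 0, 0]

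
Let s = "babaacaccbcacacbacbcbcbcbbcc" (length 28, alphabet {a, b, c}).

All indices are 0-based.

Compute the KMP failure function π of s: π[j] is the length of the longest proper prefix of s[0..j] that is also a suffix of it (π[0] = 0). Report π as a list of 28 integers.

[0, 0, 1, 2, 0, 0, 0, 0, 0, 1, 0, 0, 0, 0, 0, 1, 2, 0, 1, 0, 1, 0, 1, 0, 1, 1, 0, 0]

π[0] = 0
j=1 s[j]='a': π[1]=0 (border '')
j=2 s[j]='b': π[2]=1 (border 'b')
j=3 s[j]='a': π[3]=2 (border 'ba')
j=4 s[j]='a': k: 2→0; π[4]=0 (border '')
j=5 s[j]='c': π[5]=0 (border '')
j=6 s[j]='a': π[6]=0 (border '')
j=7 s[j]='c': π[7]=0 (border '')
j=8 s[j]='c': π[8]=0 (border '')
j=9 s[j]='b': π[9]=1 (border 'b')
j=10 s[j]='c': k: 1→0; π[10]=0 (border '')
j=11 s[j]='a': π[11]=0 (border '')
j=12 s[j]='c': π[12]=0 (border '')
j=13 s[j]='a': π[13]=0 (border '')
j=14 s[j]='c': π[14]=0 (border '')
j=15 s[j]='b': π[15]=1 (border 'b')
j=16 s[j]='a': π[16]=2 (border 'ba')
j=17 s[j]='c': k: 2→0; π[17]=0 (border '')
j=18 s[j]='b': π[18]=1 (border 'b')
j=19 s[j]='c': k: 1→0; π[19]=0 (border '')
j=20 s[j]='b': π[20]=1 (border 'b')
j=21 s[j]='c': k: 1→0; π[21]=0 (border '')
j=22 s[j]='b': π[22]=1 (border 'b')
j=23 s[j]='c': k: 1→0; π[23]=0 (border '')
j=24 s[j]='b': π[24]=1 (border 'b')
j=25 s[j]='b': k: 1→0; π[25]=1 (border 'b')
j=26 s[j]='c': k: 1→0; π[26]=0 (border '')
j=27 s[j]='c': π[27]=0 (border '')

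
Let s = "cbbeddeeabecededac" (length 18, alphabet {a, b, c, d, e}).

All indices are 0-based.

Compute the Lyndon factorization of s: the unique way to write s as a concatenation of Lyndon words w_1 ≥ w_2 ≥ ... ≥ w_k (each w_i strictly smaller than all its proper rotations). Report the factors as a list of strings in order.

["c", "bbeddee", "abecededac"]

emit factor 1: 'c' (i=0, period=1)
emit factor 2: 'bbeddee' (i=1, period=7)
emit factor 3: 'abecededac' (i=8, period=10)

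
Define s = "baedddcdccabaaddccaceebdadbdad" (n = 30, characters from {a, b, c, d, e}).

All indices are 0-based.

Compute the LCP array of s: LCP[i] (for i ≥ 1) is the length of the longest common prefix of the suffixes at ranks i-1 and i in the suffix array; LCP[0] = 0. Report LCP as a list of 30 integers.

[0, 1, 1, 1, 2, 2, 1, 0, 2, 1, 4, 0, 2, 1, 3, 1, 1, 0, 1, 3, 1, 1, 4, 2, 1, 3, 2, 0, 1, 1]

rank | idx | suffix
   0 |  12 | aaddccaceebdadbdad
   1 |  10 | abaaddccaceebdadbdad
   2 |  18 | aceebdadbdad
   3 |  28 | ad
   4 |  24 | adbdad
   5 |  13 | addccaceebdadbdad
   6 |   1 | aedddcdccabaaddccaceebdadbdad
   7 |  11 | baaddccaceebdadbdad
   8 |   0 | baedddcdccabaaddccaceebdadbdad
   9 |  26 | bdad
  10 |  22 | bdadbdad
  11 |   9 | cabaaddccaceebdadbdad
  12 |  17 | caceebdadbdad
  13 |   8 | ccabaaddccaceebdadbdad
  14 |  16 | ccaceebdadbdad
  15 |   6 | cdccabaaddccaceebdadbdad
  16 |  19 | ceebdadbdad
  17 |  29 | d
  18 |  27 | dad
  19 |  23 | dadbdad
  20 |  25 | dbdad
  21 |   7 | dccabaaddccaceebdadbdad
  22 |  15 | dccaceebdadbdad
  23 |   5 | dcdccabaaddccaceebdadbdad
  24 |  14 | ddccaceebdadbdad
  25 |   4 | ddcdccabaaddccaceebdadbdad
  26 |   3 | dddcdccabaaddccaceebdadbdad
  27 |  21 | ebdadbdad
  28 |   2 | edddcdccabaaddccaceebdadbdad
  29 |  20 | eebdadbdad

SA = [12, 10, 18, 28, 24, 13, 1, 11, 0, 26, 22, 9, 17, 8, 16, 6, 19, 29, 27, 23, 25, 7, 15, 5, 14, 4, 3, 21, 2, 20]
[i] adj suffixes → lcp
  [1] 12/10 → 1 ('a')
  [2] 10/18 → 1 ('a')
  [3] 18/28 → 1 ('a')
  [4] 28/24 → 2 ('ad')
  [5] 24/13 → 2 ('ad')
  [6] 13/1 → 1 ('a')
  [7] 1/11 → 0 ('')
  [8] 11/0 → 2 ('ba')
  [9] 0/26 → 1 ('b')
  [10] 26/22 → 4 ('bdad')
  [11] 22/9 → 0 ('')
  [12] 9/17 → 2 ('ca')
  [13] 17/8 → 1 ('c')
  [14] 8/16 → 3 ('cca')
  [15] 16/6 → 1 ('c')
  [16] 6/19 → 1 ('c')
  [17] 19/29 → 0 ('')
  [18] 29/27 → 1 ('d')
  [19] 27/23 → 3 ('dad')
  [20] 23/25 → 1 ('d')
  [21] 25/7 → 1 ('d')
  [22] 7/15 → 4 ('dcca')
  [23] 15/5 → 2 ('dc')
  [24] 5/14 → 1 ('d')
  [25] 14/4 → 3 ('ddc')
  [26] 4/3 → 2 ('dd')
  [27] 3/21 → 0 ('')
  [28] 21/2 → 1 ('e')
  [29] 2/20 → 1 ('e')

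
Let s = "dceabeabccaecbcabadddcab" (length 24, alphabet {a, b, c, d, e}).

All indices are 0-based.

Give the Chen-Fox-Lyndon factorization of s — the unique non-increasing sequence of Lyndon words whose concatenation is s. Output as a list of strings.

["d", "ce", "abe", "abccaecbc", "abadddc", "ab"]

emit factor 1: 'd' (i=0, period=1)
emit factor 2: 'ce' (i=1, period=2)
emit factor 3: 'abe' (i=3, period=3)
emit factor 4: 'abccaecbc' (i=6, period=9)
emit factor 5: 'abadddc' (i=15, period=7)
emit factor 6: 'ab' (i=22, period=2)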